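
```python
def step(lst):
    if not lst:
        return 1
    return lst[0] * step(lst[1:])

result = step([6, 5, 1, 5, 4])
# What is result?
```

Product over [6, 5, 1, 5, 4] = 6 * 5 * 1 * 5 * 4 = 600

Answer: 600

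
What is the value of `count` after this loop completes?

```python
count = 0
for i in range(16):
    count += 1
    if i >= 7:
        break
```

Loop breaks when i reaches 7, count is 8
`count` takes the values: 0 → 1 → 2 → 3 → 4 → 5 → 6 → 7 → 8

Answer: 8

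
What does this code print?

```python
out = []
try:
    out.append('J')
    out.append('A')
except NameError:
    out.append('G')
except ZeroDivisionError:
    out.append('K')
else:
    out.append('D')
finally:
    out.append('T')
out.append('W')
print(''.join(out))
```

Execution trace: 'J' (try body) → 'A' (try body, no exception) → 'D' (else) → 'T' (finally) → 'W' (after the try/except). Output: JADTW

Answer: JADTW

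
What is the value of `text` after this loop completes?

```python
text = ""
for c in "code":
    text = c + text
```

Reverse 'code'
`text` takes the values: "" → "c" → "oc" → "doc" → "edoc"

Answer: "edoc"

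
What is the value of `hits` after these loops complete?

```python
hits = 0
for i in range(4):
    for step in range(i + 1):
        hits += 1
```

Triangle: 1 + 2 + ... + 4
`hits` takes the values: 0 → 1 → 2 → 3 → 4 → 5 → 6 → 7 → 8 → 9 → 10

Answer: 10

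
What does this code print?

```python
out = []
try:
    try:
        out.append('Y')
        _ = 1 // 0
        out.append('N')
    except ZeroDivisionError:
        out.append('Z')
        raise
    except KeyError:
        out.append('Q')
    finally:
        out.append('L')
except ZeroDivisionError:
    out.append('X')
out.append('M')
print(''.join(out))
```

Execution trace: 'Y' (inner try body) → 'Z' (inner except ZeroDivisionError) → 'L' (inner finally) → 'X' (outer except ZeroDivisionError) → 'M' (after the try/except). Output: YZLXM

Answer: YZLXM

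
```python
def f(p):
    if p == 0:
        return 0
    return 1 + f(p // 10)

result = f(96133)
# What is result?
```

Count of digits of 96133: 5

Answer: 5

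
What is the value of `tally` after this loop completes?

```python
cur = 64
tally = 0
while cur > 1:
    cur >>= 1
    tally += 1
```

Count right shifts until 1
`tally` takes the values: 0 → 1 → 2 → 3 → 4 → 5 → 6

Answer: 6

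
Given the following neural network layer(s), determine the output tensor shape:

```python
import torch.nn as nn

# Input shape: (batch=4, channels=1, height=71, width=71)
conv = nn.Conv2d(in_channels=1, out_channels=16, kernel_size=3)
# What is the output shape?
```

Input: (4, 1, 71, 71) -> Output: (4, 16, 69, 69)

Answer: (4, 16, 69, 69)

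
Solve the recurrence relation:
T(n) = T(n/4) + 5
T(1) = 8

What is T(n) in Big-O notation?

Each step divides n by 4 and adds 5. After log_4(n) steps we reach T(1)=8. So T(n) = 5·log_4(n) + 8 = O(log n).

Answer: O(log n)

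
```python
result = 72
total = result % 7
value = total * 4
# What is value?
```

Trace:
`result = 72` → result = 72
`total = result % 7` → total = 2
`value = total * 4` → value = 8
So value = 8

Answer: 8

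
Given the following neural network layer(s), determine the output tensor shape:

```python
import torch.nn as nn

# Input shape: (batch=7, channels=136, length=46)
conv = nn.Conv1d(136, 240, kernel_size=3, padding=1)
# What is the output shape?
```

Input: (7, 136, 46) -> Output: (7, 240, 46)

Answer: (7, 240, 46)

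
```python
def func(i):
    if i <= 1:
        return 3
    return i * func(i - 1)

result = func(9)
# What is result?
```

func(9) = 9 * 8 * 7 * 6 * 5 * 4 * 3 * 2 * 3 = 1088640

Answer: 1088640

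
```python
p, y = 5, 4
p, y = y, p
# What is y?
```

Trace:
`p, y = 5, 4` → p = 5; y = 4
`p, y = y, p` → p = 4; y = 5
So y = 5

Answer: 5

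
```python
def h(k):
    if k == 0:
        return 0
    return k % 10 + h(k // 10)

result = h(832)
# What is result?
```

Sum of digits of 832: 2 + 3 + 8 = 13

Answer: 13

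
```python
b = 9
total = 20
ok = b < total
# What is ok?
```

Trace:
`b = 9` → b = 9
`total = 20` → total = 20
`ok = b < total` → ok = True
So ok = True

Answer: True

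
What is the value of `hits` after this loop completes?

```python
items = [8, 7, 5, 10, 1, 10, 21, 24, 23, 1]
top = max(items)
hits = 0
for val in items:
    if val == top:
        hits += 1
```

Count of max value 24 in [8, 7, 5, 10, 1, 10, 21, 24, 23, 1]
`hits` takes the values: 0 → 1

Answer: 1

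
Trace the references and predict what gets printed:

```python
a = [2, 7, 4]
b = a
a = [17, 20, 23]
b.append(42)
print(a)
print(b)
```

Key concept: rebinding vs mutation: a is rebound to a new list, b still points at the original.
Step by step:
`a = [2, 7, 4]` → a = [2, 7, 4]
`b = a` → b = [2, 7, 4] (same object as a)
`a = [17, 20, 23]` → a = [17, 20, 23]
`b.append(42)` → b = [2, 7, 4, 42]
`print(a)` → prints [17, 20, 23]
`print(b)` → prints [2, 7, 4, 42]

Answer:
[17, 20, 23]
[2, 7, 4, 42]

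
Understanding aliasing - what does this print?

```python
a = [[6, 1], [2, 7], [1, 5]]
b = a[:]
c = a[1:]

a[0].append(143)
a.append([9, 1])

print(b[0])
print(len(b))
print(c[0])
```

Key concept: slice with nested mutation.
Step by step:
`a = [[6, 1], [2, 7], [1, 5]]` → a = [[6, 1], [2, 7], [1, 5]]
`b = a[:]` → b = [[6, 1], [2, 7], [1, 5]]
`c = a[1:]` → c = [[2, 7], [1, 5]]
`a[0].append(143)` → a = [[6, 1, 143], [2, 7], [1, 5]]; b = [[6, 1, 143], [2, 7], [1, 5]]
`a.append([9, 1])` → a = [[6, 1, 143], [2, 7], [1, 5], [9, 1]]
`print(b[0])` → prints [6, 1, 143]
`print(len(b))` → prints 3
`print(c[0])` → prints [2, 7]

Answer:
[6, 1, 143]
3
[2, 7]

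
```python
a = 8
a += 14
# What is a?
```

Trace:
`a = 8` → a = 8
`a += 14` → a = 22
So a = 22

Answer: 22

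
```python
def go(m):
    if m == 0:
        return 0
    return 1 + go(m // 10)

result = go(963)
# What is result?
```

Count of digits of 963: 3

Answer: 3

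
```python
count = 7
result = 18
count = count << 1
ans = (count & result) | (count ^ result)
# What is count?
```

Trace:
`count = 7` → count = 7
`result = 18` → result = 18
`count = count << 1` → count = 14
`ans = (count & result) | (count ^ result)` → ans = 30
So count = 14

Answer: 14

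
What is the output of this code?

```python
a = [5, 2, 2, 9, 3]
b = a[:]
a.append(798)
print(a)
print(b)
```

Key concept: slice [:] creates copy.
Step by step:
`a = [5, 2, 2, 9, 3]` → a = [5, 2, 2, 9, 3]
`b = a[:]` → b = [5, 2, 2, 9, 3]
`a.append(798)` → a = [5, 2, 2, 9, 3, 798]
`print(a)` → prints [5, 2, 2, 9, 3, 798]
`print(b)` → prints [5, 2, 2, 9, 3]

Answer:
[5, 2, 2, 9, 3, 798]
[5, 2, 2, 9, 3]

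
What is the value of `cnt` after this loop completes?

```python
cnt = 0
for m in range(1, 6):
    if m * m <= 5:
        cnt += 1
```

Count numbers where m² ≤ 5
`cnt` takes the values: 0 → 1 → 2

Answer: 2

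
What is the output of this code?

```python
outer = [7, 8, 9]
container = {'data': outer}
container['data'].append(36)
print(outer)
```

Key concept: dict holds reference to list.
Step by step:
`outer = [7, 8, 9]` → outer = [7, 8, 9]
`container = {'data': outer}` → container = {'data': [7, 8, 9]}
`container['data'].append(36)` → outer = [7, 8, 9, 36]; container = {'data': [7, 8, 9, 36]}
`print(outer)` → prints [7, 8, 9, 36]

Answer: [7, 8, 9, 36]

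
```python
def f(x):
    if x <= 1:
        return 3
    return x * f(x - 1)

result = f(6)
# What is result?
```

f(6) = 6 * 5 * 4 * 3 * 2 * 3 = 2160

Answer: 2160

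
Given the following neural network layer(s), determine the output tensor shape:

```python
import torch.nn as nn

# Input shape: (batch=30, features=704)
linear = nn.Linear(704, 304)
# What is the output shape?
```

Input: (30, 704) -> Output: (30, 304)

Answer: (30, 304)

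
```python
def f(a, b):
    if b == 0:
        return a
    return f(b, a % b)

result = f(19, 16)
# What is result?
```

f(19, 16) -> f(16, 3) -> f(3, 1) -> f(1, 0) -> 1

Answer: 1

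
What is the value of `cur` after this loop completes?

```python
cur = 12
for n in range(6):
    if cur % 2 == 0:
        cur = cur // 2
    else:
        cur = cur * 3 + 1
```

Collatz-style transformation from 12
`cur` takes the values: 12 → 6 → 3 → 10 → 5 → 16 → 8

Answer: 8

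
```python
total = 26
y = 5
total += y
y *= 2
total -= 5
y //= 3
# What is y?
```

Trace:
`total = 26` → total = 26
`y = 5` → y = 5
`total += y` → total = 31
`y *= 2` → y = 10
`total -= 5` → total = 26
`y //= 3` → y = 3
So y = 3

Answer: 3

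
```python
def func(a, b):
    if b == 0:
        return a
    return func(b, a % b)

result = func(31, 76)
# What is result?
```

func(31, 76) -> func(76, 31) -> func(31, 14) -> func(14, 3) -> func(3, 2) -> func(2, 1) -> func(1, 0) -> 1

Answer: 1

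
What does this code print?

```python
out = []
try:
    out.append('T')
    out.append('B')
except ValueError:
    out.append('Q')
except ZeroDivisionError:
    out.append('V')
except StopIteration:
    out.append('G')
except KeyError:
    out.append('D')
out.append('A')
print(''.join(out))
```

Execution trace: 'T' (try body) → 'B' (try body, no exception) → 'A' (after the try/except). Output: TBA

Answer: TBA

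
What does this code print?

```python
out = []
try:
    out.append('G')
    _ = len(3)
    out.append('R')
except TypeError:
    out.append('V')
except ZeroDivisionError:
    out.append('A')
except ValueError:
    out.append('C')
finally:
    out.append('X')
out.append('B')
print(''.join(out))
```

Execution trace: 'G' (try body) → 'V' (except TypeError) → 'X' (finally) → 'B' (after the try/except). Output: GVXB

Answer: GVXB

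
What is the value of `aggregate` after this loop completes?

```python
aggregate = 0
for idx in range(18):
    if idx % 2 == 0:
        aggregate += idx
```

Sum of even numbers 0 to 17
`aggregate` takes the values: 0 → 2 → 6 → 12 → 20 → 30 → 42 → 56 → 72

Answer: 72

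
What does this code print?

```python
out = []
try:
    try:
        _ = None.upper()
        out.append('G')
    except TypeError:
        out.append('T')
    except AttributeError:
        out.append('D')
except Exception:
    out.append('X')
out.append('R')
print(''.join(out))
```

Execution trace: 'D' (inner except AttributeError) → 'R' (after the try/except). Output: DR

Answer: DR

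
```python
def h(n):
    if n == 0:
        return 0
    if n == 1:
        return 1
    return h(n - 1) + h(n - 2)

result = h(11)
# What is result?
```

Build up from base cases: h(0)=0, h(1)=1, h(2)=1, h(3)=2, h(4)=3, h(5)=5, h(6)=8, ..., h(11)=89

Answer: 89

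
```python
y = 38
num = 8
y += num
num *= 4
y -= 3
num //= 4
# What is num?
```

Trace:
`y = 38` → y = 38
`num = 8` → num = 8
`y += num` → y = 46
`num *= 4` → num = 32
`y -= 3` → y = 43
`num //= 4` → num = 8
So num = 8

Answer: 8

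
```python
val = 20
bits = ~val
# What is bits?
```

Trace:
`val = 20` → val = 20
`bits = ~val` → bits = -21
So bits = -21

Answer: -21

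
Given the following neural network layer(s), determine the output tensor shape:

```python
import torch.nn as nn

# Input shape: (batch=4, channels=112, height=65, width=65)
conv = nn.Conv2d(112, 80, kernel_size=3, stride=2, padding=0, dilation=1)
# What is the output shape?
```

Input: (4, 112, 65, 65) -> Output: (4, 80, 32, 32)

Answer: (4, 80, 32, 32)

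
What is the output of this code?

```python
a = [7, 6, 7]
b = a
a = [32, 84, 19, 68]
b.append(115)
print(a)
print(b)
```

Key concept: rebinding vs mutation: a is rebound to a new list, b still points at the original.
Step by step:
`a = [7, 6, 7]` → a = [7, 6, 7]
`b = a` → b = [7, 6, 7] (same object as a)
`a = [32, 84, 19, 68]` → a = [32, 84, 19, 68]
`b.append(115)` → b = [7, 6, 7, 115]
`print(a)` → prints [32, 84, 19, 68]
`print(b)` → prints [7, 6, 7, 115]

Answer:
[32, 84, 19, 68]
[7, 6, 7, 115]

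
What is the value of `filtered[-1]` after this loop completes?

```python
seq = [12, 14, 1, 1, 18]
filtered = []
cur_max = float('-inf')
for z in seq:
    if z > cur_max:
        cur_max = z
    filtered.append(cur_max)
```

Running max ends at 18
`filtered` takes the values: [] → [12] → [12, 14] → [12, 14, 14] → [12, 14, 14, 14] → [12, 14, 14, 14, 18]
So `filtered[-1]` = 18

Answer: 18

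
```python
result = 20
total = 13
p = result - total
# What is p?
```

Trace:
`result = 20` → result = 20
`total = 13` → total = 13
`p = result - total` → p = 7
So p = 7

Answer: 7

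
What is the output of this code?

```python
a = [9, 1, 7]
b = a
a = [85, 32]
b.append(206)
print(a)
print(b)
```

Key concept: rebinding vs mutation: a is rebound to a new list, b still points at the original.
Step by step:
`a = [9, 1, 7]` → a = [9, 1, 7]
`b = a` → b = [9, 1, 7] (same object as a)
`a = [85, 32]` → a = [85, 32]
`b.append(206)` → b = [9, 1, 7, 206]
`print(a)` → prints [85, 32]
`print(b)` → prints [9, 1, 7, 206]

Answer:
[85, 32]
[9, 1, 7, 206]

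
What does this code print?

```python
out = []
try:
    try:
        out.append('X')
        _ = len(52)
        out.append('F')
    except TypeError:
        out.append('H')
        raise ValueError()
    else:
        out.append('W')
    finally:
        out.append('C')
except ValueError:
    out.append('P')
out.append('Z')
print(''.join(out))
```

Execution trace: 'X' (inner try body) → 'H' (inner except TypeError) → 'C' (inner finally) → 'P' (outer except ValueError) → 'Z' (after the try/except). Output: XHCPZ

Answer: XHCPZ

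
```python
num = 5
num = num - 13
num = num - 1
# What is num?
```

Trace:
`num = 5` → num = 5
`num = num - 13` → num = -8
`num = num - 1` → num = -9
So num = -9

Answer: -9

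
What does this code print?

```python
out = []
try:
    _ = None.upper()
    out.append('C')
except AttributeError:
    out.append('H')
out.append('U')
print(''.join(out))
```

Execution trace: 'H' (except AttributeError) → 'U' (after the try/except). Output: HU

Answer: HU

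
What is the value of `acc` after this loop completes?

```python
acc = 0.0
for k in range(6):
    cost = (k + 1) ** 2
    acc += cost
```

Sum of squared losses 1² + 2² + ... + 6²
`acc` takes the values: 0.0 → 1.0 → 5.0 → 14.0 → 30.0 → 55.0 → 91.0

Answer: 91.0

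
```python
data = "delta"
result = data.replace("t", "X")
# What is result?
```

Trace:
`data = "delta"` → data = 'delta'
`result = data.replace("t", "X")` → result = 'delXa'
So result = 'delXa'

Answer: 'delXa'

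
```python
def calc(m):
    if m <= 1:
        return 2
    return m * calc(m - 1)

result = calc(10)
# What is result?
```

calc(10) = 10 * 9 * 8 * 7 * 6 * 5 * 4 * 3 * 2 * 2 = 7257600

Answer: 7257600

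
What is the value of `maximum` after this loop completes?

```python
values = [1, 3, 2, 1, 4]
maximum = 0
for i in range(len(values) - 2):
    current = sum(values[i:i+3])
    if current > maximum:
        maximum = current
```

Max sum of 3-element window in [1, 3, 2, 1, 4]
`maximum` takes the values: 0 → 6 → 7

Answer: 7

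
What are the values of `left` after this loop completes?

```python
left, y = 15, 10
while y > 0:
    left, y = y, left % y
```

GCD of 15 and 10
`left` takes the values: 15 → 10 → 5

Answer: 5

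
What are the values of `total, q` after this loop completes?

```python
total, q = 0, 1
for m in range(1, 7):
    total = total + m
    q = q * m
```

Sum and factorial of 1 to 6
`total, q` takes the values: (0, 1) → (1, 1) → (3, 1) → (3, 2) → (6, 2) → (6, 6) → (10, 6) → (10, 24) → (15, 24) → (15, 120) → (21, 120) → (21, 720)

Answer: 21, 720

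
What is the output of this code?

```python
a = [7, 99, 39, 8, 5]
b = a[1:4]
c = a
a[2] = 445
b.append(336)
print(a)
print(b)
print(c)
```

Key concept: slice vs alias.
Step by step:
`a = [7, 99, 39, 8, 5]` → a = [7, 99, 39, 8, 5]
`b = a[1:4]` → b = [99, 39, 8]
`c = a` → c = [7, 99, 39, 8, 5] (same object as a)
`a[2] = 445` → a = [7, 99, 445, 8, 5] (same object as c); c = [7, 99, 445, 8, 5] (same object as a)
`b.append(336)` → b = [99, 39, 8, 336]
`print(a)` → prints [7, 99, 445, 8, 5]
`print(b)` → prints [99, 39, 8, 336]
`print(c)` → prints [7, 99, 445, 8, 5]

Answer:
[7, 99, 445, 8, 5]
[99, 39, 8, 336]
[7, 99, 445, 8, 5]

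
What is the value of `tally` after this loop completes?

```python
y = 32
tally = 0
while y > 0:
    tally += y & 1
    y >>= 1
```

Count set bits in 32 (binary: 0b100000)
`tally` takes the values: 0 → 1

Answer: 1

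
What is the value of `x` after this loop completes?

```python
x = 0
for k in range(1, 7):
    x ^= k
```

XOR of 1 to 6
`x` takes the values: 0 → 1 → 3 → 0 → 4 → 1 → 7

Answer: 7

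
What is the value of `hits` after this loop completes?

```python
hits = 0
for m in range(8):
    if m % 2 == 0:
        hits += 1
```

Count numbers divisible by 2 in range(8)
`hits` takes the values: 0 → 1 → 2 → 3 → 4

Answer: 4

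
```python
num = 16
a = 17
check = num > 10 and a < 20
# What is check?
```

Trace:
`num = 16` → num = 16
`a = 17` → a = 17
`check = num > 10 and a < 20` → check = True
So check = True

Answer: True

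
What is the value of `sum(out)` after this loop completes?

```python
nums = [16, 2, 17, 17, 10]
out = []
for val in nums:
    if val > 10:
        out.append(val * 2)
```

Sum of doubled values > 10
`out` takes the values: [] → [32] → [32, 34] → [32, 34, 34]
So `sum(out)` = 100

Answer: 100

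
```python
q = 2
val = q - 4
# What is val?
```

Trace:
`q = 2` → q = 2
`val = q - 4` → val = -2
So val = -2

Answer: -2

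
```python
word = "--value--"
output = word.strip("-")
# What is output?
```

Trace:
`word = "--value--"` → word = '--value--'
`output = word.strip("-")` → output = 'value'
So output = 'value'

Answer: 'value'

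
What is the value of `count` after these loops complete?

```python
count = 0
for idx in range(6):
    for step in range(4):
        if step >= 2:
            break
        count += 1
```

Inner breaks at 2, outer runs 6 times
`count` takes the values: 0 → 1 → 2 → 3 → 4 → 5 → 6 → 7 → 8 → 9 → 10 → 11 → 12

Answer: 12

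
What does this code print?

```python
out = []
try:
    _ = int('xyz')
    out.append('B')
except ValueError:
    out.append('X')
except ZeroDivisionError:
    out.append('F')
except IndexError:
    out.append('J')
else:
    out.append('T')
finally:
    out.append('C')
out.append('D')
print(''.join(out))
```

Execution trace: 'X' (except ValueError) → 'C' (finally) → 'D' (after the try/except). Output: XCD

Answer: XCD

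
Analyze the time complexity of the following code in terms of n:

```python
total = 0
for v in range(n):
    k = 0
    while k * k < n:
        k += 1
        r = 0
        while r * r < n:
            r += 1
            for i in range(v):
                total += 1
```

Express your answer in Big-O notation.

Each loop level contributes: n × √n × √n × n. Multiplying the contributions gives O(n^3).

Answer: O(n^3)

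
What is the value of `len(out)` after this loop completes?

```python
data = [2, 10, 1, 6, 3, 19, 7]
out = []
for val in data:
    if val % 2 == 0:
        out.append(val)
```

Count even numbers in [2, 10, 1, 6, 3, 19, 7]
`out` takes the values: [] → [2] → [2, 10] → [2, 10, 6]
So `len(out)` = 3

Answer: 3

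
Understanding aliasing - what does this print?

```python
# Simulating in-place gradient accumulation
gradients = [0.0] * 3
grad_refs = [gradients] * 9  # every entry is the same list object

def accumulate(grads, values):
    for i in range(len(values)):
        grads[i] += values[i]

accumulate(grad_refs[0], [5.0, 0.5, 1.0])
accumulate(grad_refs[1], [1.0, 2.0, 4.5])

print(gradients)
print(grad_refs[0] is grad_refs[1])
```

Key concept: gradient accumulation aliasing.
Step by step:
`gradients = [0.0] * 3` → gradients = [0.0, 0.0, 0.0]
`grad_refs = [gradients] * 9` → grad_refs = [[0.0, 0.0, 0.0], [0.0, 0.0, 0.0], [0.0, 0.0, 0.0], [0.0, 0.0, 0.0], [0.0, 0.0, 0.0], [0.0, 0.0, 0.0], [0.0, 0.0, 0.0], [0.0, 0.0, 0.0], [0.0, 0.0, 0.0]]
`accumulate(grad_refs[0], [5.0, 0.5, 1.0])` → gradients = [5.0, 0.5, 1.0]; grad_refs = [[5.0, 0.5, 1.0], [5.0, 0.5, 1.0], [5.0, 0.5, 1.0], [5.0, 0.5, 1.0], [5.0, 0.5, 1.0], [5.0, 0.5, 1.0], [5.0, 0.5, 1.0], [5.0, 0.5, 1.0], [5.0, 0.5, 1.0]]
`accumulate(grad_refs[1], [1.0, 2.0, 4.5])` → gradients = [6.0, 2.5, 5.5]; grad_refs = [[6.0, 2.5, 5.5], [6.0, 2.5, 5.5], [6.0, 2.5, 5.5], [6.0, 2.5, 5.5], [6.0, 2.5, 5.5], [6.0, 2.5, 5.5], [6.0, 2.5, 5.5], [6.0, 2.5, 5.5], [6.0, 2.5, 5.5]]
`print(gradients)` → prints [6.0, 2.5, 5.5]
`print(grad_refs[0] is grad_refs[1])` → prints True

Answer:
[6.0, 2.5, 5.5]
True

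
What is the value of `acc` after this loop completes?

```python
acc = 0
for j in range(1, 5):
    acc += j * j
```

Sum of squares 1² to 4² = 30
`acc` takes the values: 0 → 1 → 5 → 14 → 30

Answer: 30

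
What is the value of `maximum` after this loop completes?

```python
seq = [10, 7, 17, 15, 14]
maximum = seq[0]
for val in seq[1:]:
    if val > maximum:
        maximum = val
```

Maximum of [10, 7, 17, 15, 14]
`maximum` takes the values: 10 → 17

Answer: 17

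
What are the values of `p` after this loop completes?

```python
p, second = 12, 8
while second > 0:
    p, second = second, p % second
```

GCD of 12 and 8
`p` takes the values: 12 → 8 → 4

Answer: 4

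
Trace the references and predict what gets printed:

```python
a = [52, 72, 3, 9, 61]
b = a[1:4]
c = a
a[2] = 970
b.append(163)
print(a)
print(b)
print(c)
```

Key concept: slice vs alias.
Step by step:
`a = [52, 72, 3, 9, 61]` → a = [52, 72, 3, 9, 61]
`b = a[1:4]` → b = [72, 3, 9]
`c = a` → c = [52, 72, 3, 9, 61] (same object as a)
`a[2] = 970` → a = [52, 72, 970, 9, 61] (same object as c); c = [52, 72, 970, 9, 61] (same object as a)
`b.append(163)` → b = [72, 3, 9, 163]
`print(a)` → prints [52, 72, 970, 9, 61]
`print(b)` → prints [72, 3, 9, 163]
`print(c)` → prints [52, 72, 970, 9, 61]

Answer:
[52, 72, 970, 9, 61]
[72, 3, 9, 163]
[52, 72, 970, 9, 61]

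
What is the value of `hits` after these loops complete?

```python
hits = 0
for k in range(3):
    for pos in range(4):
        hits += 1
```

3 * 4 = 12
`hits` takes the values: 0 → 1 → 2 → 3 → 4 → 5 → 6 → 7 → 8 → 9 → 10 → 11 → 12

Answer: 12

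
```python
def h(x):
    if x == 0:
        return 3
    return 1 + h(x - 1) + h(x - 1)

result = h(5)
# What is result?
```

h(x) = 1 + 2·h(x-1), h(0)=3. Closed form: (3+1)·2^5 - 1 = 127.

Answer: 127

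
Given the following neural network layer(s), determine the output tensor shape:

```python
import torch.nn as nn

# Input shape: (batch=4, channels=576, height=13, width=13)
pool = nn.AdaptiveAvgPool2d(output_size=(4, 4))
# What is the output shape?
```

Input: (4, 576, 13, 13) -> Output: (4, 576, 4, 4)

Answer: (4, 576, 4, 4)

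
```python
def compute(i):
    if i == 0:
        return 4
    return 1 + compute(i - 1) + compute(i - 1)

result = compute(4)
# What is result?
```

compute(i) = 1 + 2·compute(i-1), compute(0)=4. Closed form: (4+1)·2^4 - 1 = 79.

Answer: 79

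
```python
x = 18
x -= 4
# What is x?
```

Trace:
`x = 18` → x = 18
`x -= 4` → x = 14
So x = 14

Answer: 14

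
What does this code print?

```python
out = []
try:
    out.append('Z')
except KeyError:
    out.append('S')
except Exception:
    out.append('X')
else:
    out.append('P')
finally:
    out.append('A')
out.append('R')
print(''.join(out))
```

Execution trace: 'Z' (try body, no exception) → 'P' (else) → 'A' (finally) → 'R' (after the try/except). Output: ZPAR

Answer: ZPAR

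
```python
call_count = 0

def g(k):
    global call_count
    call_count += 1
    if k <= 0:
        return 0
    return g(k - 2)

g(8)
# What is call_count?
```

Linear recursion stepping by 2: 5 calls from k=8 down to ≤0.

Answer: 5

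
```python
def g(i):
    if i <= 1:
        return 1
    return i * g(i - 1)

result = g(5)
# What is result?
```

g(5) = 5 * 4 * 3 * 2 * 1 = 120

Answer: 120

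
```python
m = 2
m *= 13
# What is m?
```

Trace:
`m = 2` → m = 2
`m *= 13` → m = 26
So m = 26

Answer: 26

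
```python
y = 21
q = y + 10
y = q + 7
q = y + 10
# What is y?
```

Trace:
`y = 21` → y = 21
`q = y + 10` → q = 31
`y = q + 7` → y = 38
`q = y + 10` → q = 48
So y = 38

Answer: 38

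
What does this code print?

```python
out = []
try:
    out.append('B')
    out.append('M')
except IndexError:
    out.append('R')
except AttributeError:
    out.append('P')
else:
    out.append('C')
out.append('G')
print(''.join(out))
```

Execution trace: 'B' (try body) → 'M' (try body, no exception) → 'C' (else) → 'G' (after the try/except). Output: BMCG

Answer: BMCG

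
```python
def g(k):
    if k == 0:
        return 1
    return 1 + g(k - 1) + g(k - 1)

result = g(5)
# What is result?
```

g(k) = 1 + 2·g(k-1), g(0)=1. Closed form: (1+1)·2^5 - 1 = 63.

Answer: 63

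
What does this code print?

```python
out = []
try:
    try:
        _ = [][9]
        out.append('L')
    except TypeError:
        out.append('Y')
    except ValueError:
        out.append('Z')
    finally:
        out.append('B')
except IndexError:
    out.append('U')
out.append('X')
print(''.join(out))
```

Execution trace: 'B' (finally) → 'U' (outer except IndexError) → 'X' (after the try/except). Output: BUX

Answer: BUX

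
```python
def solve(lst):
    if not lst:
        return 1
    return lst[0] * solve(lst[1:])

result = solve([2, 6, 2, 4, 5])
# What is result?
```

Product over [2, 6, 2, 4, 5] = 2 * 6 * 2 * 4 * 5 = 480

Answer: 480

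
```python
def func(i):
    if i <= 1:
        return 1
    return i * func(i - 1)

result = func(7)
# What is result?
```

func(7) = 7 * 6 * 5 * 4 * 3 * 2 * 1 = 5040

Answer: 5040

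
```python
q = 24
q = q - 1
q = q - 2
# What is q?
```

Trace:
`q = 24` → q = 24
`q = q - 1` → q = 23
`q = q - 2` → q = 21
So q = 21

Answer: 21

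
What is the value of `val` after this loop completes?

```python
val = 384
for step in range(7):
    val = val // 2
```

Halve 7 times: 384 // 2^7 = 3
`val` takes the values: 384 → 192 → 96 → 48 → 24 → 12 → 6 → 3

Answer: 3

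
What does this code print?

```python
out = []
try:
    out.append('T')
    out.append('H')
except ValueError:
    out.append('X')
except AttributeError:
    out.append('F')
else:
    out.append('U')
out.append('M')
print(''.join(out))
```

Execution trace: 'T' (try body) → 'H' (try body, no exception) → 'U' (else) → 'M' (after the try/except). Output: THUM

Answer: THUM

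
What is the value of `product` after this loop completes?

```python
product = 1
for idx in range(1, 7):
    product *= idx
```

6! = 720
`product` takes the values: 1 → 2 → 6 → 24 → 120 → 720

Answer: 720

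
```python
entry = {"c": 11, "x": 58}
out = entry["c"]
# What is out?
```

Trace:
`entry = {"c": 11, "x": 58}` → entry = {'c': 11, 'x': 58}
`out = entry["c"]` → out = 11
So out = 11

Answer: 11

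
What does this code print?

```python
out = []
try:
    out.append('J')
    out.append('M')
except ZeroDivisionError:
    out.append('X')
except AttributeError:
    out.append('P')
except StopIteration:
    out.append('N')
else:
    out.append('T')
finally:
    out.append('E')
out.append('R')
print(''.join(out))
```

Execution trace: 'J' (try body) → 'M' (try body, no exception) → 'T' (else) → 'E' (finally) → 'R' (after the try/except). Output: JMTER

Answer: JMTER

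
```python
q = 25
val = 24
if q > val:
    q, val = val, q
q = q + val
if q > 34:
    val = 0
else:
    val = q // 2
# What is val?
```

Trace:
`q = 25` → q = 25
`val = 24` → val = 24
`if q > val: ...` → q > val is True → q = 24; val = 25
`q = q + val` → q = 49
`if q > 34: ...` → q > 34 is True → val = 0
So val = 0

Answer: 0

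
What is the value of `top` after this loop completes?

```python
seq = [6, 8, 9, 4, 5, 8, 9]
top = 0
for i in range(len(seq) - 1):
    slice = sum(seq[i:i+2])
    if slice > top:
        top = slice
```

Max sum of 2-element window in [6, 8, 9, 4, 5, 8, 9]
`top` takes the values: 0 → 14 → 17

Answer: 17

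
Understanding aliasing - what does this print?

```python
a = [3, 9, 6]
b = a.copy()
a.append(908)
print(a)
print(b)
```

Key concept: list.copy() creates independent copy.
Step by step:
`a = [3, 9, 6]` → a = [3, 9, 6]
`b = a.copy()` → b = [3, 9, 6]
`a.append(908)` → a = [3, 9, 6, 908]
`print(a)` → prints [3, 9, 6, 908]
`print(b)` → prints [3, 9, 6]

Answer:
[3, 9, 6, 908]
[3, 9, 6]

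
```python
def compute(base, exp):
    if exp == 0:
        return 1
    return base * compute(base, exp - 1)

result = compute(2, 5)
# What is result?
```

compute(2, 5) = 2 * 2 * 2 * 2 * 2 = 32

Answer: 32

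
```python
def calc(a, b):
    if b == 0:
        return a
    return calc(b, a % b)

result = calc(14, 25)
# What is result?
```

calc(14, 25) -> calc(25, 14) -> calc(14, 11) -> calc(11, 3) -> calc(3, 2) -> calc(2, 1) -> calc(1, 0) -> 1

Answer: 1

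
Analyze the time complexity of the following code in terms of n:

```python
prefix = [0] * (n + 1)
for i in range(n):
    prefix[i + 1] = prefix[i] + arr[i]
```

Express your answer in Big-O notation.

This is Prefix sum computation. Time complexity: O(n).

Answer: O(n)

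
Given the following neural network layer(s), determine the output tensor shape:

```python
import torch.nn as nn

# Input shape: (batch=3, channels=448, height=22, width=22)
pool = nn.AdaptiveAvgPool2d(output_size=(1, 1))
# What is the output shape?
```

Input: (3, 448, 22, 22) -> Output: (3, 448, 1, 1)

Answer: (3, 448, 1, 1)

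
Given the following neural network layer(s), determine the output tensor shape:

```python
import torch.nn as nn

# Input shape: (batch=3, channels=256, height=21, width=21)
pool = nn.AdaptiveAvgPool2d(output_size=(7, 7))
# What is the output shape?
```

Input: (3, 256, 21, 21) -> Output: (3, 256, 7, 7)

Answer: (3, 256, 7, 7)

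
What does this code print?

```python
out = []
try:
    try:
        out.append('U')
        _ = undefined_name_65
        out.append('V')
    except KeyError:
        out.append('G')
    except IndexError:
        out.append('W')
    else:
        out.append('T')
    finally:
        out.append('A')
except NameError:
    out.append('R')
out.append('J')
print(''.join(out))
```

Execution trace: 'U' (try body) → 'A' (finally) → 'R' (outer except NameError) → 'J' (after the try/except). Output: UARJ

Answer: UARJ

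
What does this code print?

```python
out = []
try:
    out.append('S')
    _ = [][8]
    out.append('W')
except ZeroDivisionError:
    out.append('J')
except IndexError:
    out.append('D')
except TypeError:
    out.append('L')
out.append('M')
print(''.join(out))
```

Execution trace: 'S' (try body) → 'D' (except IndexError) → 'M' (after the try/except). Output: SDM

Answer: SDM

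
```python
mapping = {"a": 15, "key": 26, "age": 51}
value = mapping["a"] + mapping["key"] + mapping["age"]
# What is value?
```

Trace:
`mapping = {"a": 15, "key": 26, "age": 51}` → mapping = {'a': 15, 'key': 26, 'age': 51}
`value = mapping["a"] + mapping["key"] + mapping["age"]` → value = 92
So value = 92

Answer: 92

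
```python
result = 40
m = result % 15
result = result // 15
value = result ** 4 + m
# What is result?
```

Trace:
`result = 40` → result = 40
`m = result % 15` → m = 10
`result = result // 15` → result = 2
`value = result ** 4 + m` → value = 26
So result = 2

Answer: 2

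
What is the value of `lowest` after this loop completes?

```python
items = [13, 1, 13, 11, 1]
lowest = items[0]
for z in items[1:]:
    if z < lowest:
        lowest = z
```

Minimum of [13, 1, 13, 11, 1]
`lowest` takes the values: 13 → 1

Answer: 1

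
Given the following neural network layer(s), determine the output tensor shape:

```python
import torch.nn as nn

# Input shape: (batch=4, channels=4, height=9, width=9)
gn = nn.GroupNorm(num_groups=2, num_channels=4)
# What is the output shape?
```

Input: (4, 4, 9, 9) -> Output: (4, 4, 9, 9)

Answer: (4, 4, 9, 9)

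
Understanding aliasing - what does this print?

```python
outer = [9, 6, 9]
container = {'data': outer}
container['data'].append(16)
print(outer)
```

Key concept: dict holds reference to list.
Step by step:
`outer = [9, 6, 9]` → outer = [9, 6, 9]
`container = {'data': outer}` → container = {'data': [9, 6, 9]}
`container['data'].append(16)` → outer = [9, 6, 9, 16]; container = {'data': [9, 6, 9, 16]}
`print(outer)` → prints [9, 6, 9, 16]

Answer: [9, 6, 9, 16]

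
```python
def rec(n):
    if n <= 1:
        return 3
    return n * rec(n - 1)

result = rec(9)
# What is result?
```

rec(9) = 9 * 8 * 7 * 6 * 5 * 4 * 3 * 2 * 3 = 1088640

Answer: 1088640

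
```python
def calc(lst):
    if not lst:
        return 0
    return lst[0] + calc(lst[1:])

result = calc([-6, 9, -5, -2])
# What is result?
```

(-6) + 9 + (-5) + (-2) + 0 = -4

Answer: -4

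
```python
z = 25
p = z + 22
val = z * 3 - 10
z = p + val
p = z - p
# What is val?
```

Trace:
`z = 25` → z = 25
`p = z + 22` → p = 47
`val = z * 3 - 10` → val = 65
`z = p + val` → z = 112
`p = z - p` → p = 65
So val = 65

Answer: 65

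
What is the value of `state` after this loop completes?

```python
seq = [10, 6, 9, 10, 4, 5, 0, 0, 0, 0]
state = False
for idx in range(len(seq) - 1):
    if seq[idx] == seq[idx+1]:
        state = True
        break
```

Check consecutive duplicates in [10, 6, 9, 10, 4, 5, 0, 0, 0, 0]
`state` takes the values: False → True

Answer: True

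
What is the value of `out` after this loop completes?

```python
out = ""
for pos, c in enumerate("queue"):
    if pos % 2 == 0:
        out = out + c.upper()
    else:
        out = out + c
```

Uppercase even positions in 'queue'
`out` takes the values: "" → "Q" → "Qu" → "QuE" → "QuEu" → "QuEuE"

Answer: "QuEuE"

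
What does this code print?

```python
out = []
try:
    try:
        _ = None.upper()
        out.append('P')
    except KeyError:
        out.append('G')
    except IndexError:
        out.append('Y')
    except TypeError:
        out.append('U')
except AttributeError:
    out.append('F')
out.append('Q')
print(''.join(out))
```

Execution trace: 'F' (outer except AttributeError) → 'Q' (after the try/except). Output: FQ

Answer: FQ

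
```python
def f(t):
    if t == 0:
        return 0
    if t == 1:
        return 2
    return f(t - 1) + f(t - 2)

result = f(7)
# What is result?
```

Build up from base cases: f(0)=0, f(1)=2, f(2)=2, f(3)=4, f(4)=6, f(5)=10, f(6)=16, ..., f(7)=26

Answer: 26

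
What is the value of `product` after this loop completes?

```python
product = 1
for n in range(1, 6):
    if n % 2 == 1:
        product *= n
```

Product of odd numbers 1 to 5
`product` takes the values: 1 → 3 → 15

Answer: 15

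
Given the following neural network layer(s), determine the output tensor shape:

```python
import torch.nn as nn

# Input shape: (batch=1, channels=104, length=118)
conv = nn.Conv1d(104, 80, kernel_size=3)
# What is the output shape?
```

Input: (1, 104, 118) -> Output: (1, 80, 116)

Answer: (1, 80, 116)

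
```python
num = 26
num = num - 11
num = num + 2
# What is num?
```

Trace:
`num = 26` → num = 26
`num = num - 11` → num = 15
`num = num + 2` → num = 17
So num = 17

Answer: 17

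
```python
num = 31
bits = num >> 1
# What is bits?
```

Trace:
`num = 31` → num = 31
`bits = num >> 1` → bits = 15
So bits = 15

Answer: 15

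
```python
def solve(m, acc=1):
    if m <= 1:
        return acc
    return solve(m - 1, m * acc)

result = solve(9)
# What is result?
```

Accumulator trace (n, acc): (9, 1) -> (8, 9) -> (7, 72) -> (6, 504) -> (5, 3024) -> (4, 15120) -> (3, 60480) -> (2, 181440) -> (1, 362880) -> return 362880

Answer: 362880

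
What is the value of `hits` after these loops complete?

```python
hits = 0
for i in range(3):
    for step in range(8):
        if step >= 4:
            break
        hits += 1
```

Inner breaks at 4, outer runs 3 times
`hits` takes the values: 0 → 1 → 2 → 3 → 4 → 5 → 6 → 7 → 8 → 9 → 10 → 11 → 12

Answer: 12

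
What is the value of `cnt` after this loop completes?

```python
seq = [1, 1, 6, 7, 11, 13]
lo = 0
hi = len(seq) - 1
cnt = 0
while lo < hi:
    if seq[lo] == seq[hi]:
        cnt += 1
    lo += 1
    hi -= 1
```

Count matching pairs from ends
`cnt` takes the values: 0

Answer: 0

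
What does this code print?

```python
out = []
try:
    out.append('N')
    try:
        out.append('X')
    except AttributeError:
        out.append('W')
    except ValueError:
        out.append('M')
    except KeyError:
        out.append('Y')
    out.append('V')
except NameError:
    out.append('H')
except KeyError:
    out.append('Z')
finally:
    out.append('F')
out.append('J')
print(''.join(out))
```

Execution trace: 'N' (try body) → 'X' (inner try body, no exception) → 'V' (try body, no exception) → 'F' (finally) → 'J' (after the try/except). Output: NXVFJ

Answer: NXVFJ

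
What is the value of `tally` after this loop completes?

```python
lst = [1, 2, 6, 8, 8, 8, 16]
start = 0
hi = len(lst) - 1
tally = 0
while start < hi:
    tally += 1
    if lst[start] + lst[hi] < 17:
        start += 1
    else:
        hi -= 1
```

Steps to find pair summing to 17
`tally` takes the values: 0 → 1 → 2 → 3 → 4 → 5 → 6

Answer: 6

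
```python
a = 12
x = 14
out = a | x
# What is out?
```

Trace:
`a = 12` → a = 12
`x = 14` → x = 14
`out = a | x` → out = 14
So out = 14

Answer: 14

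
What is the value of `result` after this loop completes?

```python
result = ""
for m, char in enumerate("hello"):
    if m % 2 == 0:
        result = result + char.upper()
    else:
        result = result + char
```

Uppercase even positions in 'hello'
`result` takes the values: "" → "H" → "He" → "HeL" → "HeLl" → "HeLlO"

Answer: "HeLlO"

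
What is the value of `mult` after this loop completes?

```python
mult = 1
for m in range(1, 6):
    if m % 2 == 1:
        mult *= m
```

Product of odd numbers 1 to 5
`mult` takes the values: 1 → 3 → 15

Answer: 15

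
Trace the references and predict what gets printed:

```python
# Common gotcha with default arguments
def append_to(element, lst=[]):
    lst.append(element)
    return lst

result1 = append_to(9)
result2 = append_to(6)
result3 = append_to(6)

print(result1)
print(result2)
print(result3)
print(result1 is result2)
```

Key concept: mutable default argument gotcha.
Step by step:
`result1 = append_to(9)` → result1 = [9]
`result2 = append_to(6)` → result1 = [9, 6] (same object as result2); result2 = [9, 6] (same object as result1)
`result3 = append_to(6)` → result1 = [9, 6, 6] (same object as result2, result3); result2 = [9, 6, 6] (same object as result1, result3); result3 = [9, 6, 6] (same object as result1, result2)
`print(result1)` → prints [9, 6, 6]
`print(result2)` → prints [9, 6, 6]
`print(result3)` → prints [9, 6, 6]
`print(result1 is result2)` → prints True

Answer:
[9, 6, 6]
[9, 6, 6]
[9, 6, 6]
True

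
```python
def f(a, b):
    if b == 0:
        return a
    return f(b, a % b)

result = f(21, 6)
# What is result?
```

f(21, 6) -> f(6, 3) -> f(3, 0) -> 3

Answer: 3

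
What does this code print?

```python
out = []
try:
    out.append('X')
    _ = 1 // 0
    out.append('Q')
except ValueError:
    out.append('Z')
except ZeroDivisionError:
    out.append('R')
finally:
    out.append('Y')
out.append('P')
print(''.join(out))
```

Execution trace: 'X' (try body) → 'R' (except ZeroDivisionError) → 'Y' (finally) → 'P' (after the try/except). Output: XRYP

Answer: XRYP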